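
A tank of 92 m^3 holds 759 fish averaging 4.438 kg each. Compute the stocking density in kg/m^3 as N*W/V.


Total biomass = 759 fish * 4.438 kg = 3368.442 kg
Density = total biomass / volume = 3368.442 / 92 = 36.6135 kg/m^3

36.6135 kg/m^3


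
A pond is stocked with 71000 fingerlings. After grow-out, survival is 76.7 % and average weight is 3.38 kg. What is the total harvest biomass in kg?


Survivors = 71000 * 76.7/100 = 54457 fish
Harvest biomass = survivors * W_f = 54457 * 3.38 = 184064.66 kg

184064.66 kg


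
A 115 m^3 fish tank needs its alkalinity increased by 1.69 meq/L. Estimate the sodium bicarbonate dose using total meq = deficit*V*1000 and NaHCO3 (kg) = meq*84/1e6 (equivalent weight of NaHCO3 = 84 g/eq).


Tank volume in L = 115 m^3 * 1000 = 115000 L
Total meq required = 1.69 meq/L * 115000 L = 194350 meq
NaHCO3 mass = 194350 meq * 84 mg/meq / 1e6 = 16.3254 kg

16.3254 kg


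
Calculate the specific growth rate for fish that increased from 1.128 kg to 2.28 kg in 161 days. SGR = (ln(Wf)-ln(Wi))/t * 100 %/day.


ln(W_f) = ln(2.28) = 0.82417544
ln(W_i) = ln(1.128) = 0.12044615
ln(W_f) - ln(W_i) = 0.82417544 - 0.12044615 = 0.70372929
SGR = 0.70372929 / 161 * 100 = 0.437099 %/day

0.437099 %/day


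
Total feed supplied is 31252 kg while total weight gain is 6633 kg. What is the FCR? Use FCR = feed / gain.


FCR = feed consumed / weight gained
FCR = 31252 kg / 6633 kg = 4.71159

4.71159


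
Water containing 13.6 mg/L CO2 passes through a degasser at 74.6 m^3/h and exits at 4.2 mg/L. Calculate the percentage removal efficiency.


CO2_out / CO2_in = 4.2 / 13.6 = 0.30882353
Fraction remaining = 0.30882353
efficiency = (1 - 0.30882353) * 100 = 69.1176 %

69.1176 %


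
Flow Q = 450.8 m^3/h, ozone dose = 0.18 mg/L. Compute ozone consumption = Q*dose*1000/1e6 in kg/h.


O3 demand (mg/h) = Q * dose * 1000 = 450.8 * 0.18 * 1000 = 81144 mg/h
Convert mg to kg: 81144 / 1e6 = 0.081144 kg/h

0.081144 kg/h


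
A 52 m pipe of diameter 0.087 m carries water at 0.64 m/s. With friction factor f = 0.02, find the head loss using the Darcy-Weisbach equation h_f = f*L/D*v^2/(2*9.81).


v^2 = 0.64^2 = 0.4096 m^2/s^2
L/D = 52/0.087 = 597.70115
h_f = f*(L/D)*v^2/(2g) = 0.02 * 597.70115 * 0.4096 / 19.62 = 0.24956 m

0.24956 m


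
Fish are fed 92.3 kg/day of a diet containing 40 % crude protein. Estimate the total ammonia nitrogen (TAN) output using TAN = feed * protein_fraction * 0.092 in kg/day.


Protein in feed = 92.3 * 40/100 = 36.92 kg/day
TAN = protein * 0.092 = 36.92 * 0.092 = 3.39664 kg/day

3.39664 kg/day


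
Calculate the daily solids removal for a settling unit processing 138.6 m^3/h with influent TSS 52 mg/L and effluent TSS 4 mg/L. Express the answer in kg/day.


Concentration drop: TSS_in - TSS_out = 52 - 4 = 48 mg/L
Hourly solids removed = Q * dTSS = 138.6 m^3/h * 48 mg/L = 6652.8 g/h  (m^3/h * mg/L = g/h)
Daily solids removed = 6652.8 * 24 = 159667.2 g/day
Convert g to kg: 159667.2 / 1000 = 159.6672 kg/day

159.6672 kg/day


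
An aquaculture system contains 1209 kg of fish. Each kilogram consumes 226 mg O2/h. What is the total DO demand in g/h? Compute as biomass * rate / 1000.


Total O2 consumption (mg/h) = 1209 kg * 226 mg/(kg*h) = 273234 mg/h
Convert to g/h: 273234 / 1000 = 273.234 g/h

273.234 g/h


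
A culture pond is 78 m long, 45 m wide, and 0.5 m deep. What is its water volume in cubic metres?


Base area = L * W = 78 * 45 = 3510 m^2
Volume = area * depth = 3510 * 0.5 = 1755 m^3

1755 m^3


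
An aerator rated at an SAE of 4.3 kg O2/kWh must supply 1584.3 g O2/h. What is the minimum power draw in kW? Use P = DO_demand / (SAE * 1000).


SAE in g O2/kWh = 4.3 * 1000 = 4300 g/kWh
P = DO_demand / SAE_g = 1584.3 / 4300 = 0.368442 kW

0.368442 kW


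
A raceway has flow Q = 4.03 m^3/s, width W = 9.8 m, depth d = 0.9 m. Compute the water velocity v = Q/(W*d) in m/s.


Cross-sectional area = W * d = 9.8 * 0.9 = 8.82 m^2
Velocity = Q / A = 4.03 / 8.82 = 0.456916 m/s

0.456916 m/s


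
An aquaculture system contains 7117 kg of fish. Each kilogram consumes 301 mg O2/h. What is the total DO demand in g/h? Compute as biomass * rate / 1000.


Total O2 consumption (mg/h) = 7117 kg * 301 mg/(kg*h) = 2142217 mg/h
Convert to g/h: 2142217 / 1000 = 2142.217 g/h

2142.217 g/h


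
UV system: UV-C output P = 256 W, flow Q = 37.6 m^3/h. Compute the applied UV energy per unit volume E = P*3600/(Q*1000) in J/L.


Energy delivered per hour = 256 W * 3600 s = 921600 J/h
Volume treated per hour = 37.6 m^3/h * 1000 = 37600 L/h
dose = 921600 / 37600 = 24.5106 J/L

24.5106 J/L


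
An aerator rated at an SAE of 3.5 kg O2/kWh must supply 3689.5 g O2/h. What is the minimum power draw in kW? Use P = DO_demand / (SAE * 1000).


SAE in g O2/kWh = 3.5 * 1000 = 3500 g/kWh
P = DO_demand / SAE_g = 3689.5 / 3500 = 1.05414 kW

1.05414 kW


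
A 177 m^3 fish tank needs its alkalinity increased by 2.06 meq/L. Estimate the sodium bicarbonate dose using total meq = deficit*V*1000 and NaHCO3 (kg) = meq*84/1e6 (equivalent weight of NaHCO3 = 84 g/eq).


Tank volume in L = 177 m^3 * 1000 = 177000 L
Total meq required = 2.06 meq/L * 177000 L = 364620 meq
NaHCO3 mass = 364620 meq * 84 mg/meq / 1e6 = 30.6281 kg

30.6281 kg


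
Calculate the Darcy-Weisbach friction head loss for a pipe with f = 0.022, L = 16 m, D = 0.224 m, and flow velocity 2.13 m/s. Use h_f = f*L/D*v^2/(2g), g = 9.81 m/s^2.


v^2 = 2.13^2 = 4.5369 m^2/s^2
L/D = 16/0.224 = 71.428571
h_f = f*(L/D)*v^2/(2g) = 0.022 * 71.428571 * 4.5369 / 19.62 = 0.363375 m

0.363375 m


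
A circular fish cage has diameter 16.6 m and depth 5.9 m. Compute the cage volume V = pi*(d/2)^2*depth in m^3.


r = d/2 = 16.6/2 = 8.3 m
Base area = pi*r^2 = pi*8.3^2 = 216.42432 m^2
Volume = 216.42432 * 5.9 = 1276.9 m^3

1276.9 m^3


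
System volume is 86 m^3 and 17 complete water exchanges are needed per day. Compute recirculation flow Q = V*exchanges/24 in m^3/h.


Daily recirculation volume = 86 m^3 * 17 = 1462 m^3/day
Flow rate Q = daily volume / 24 h = 1462 / 24 = 60.9167 m^3/h

60.9167 m^3/h


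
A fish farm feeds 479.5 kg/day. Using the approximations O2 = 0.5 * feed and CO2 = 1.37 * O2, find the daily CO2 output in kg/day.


O2 = 479.5 * 0.5 = 239.75
CO2 = 239.75 * 1.37 = 328.4575

328.4575 kg/day


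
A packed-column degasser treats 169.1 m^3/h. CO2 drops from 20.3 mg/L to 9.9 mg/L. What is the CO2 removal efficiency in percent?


CO2_out / CO2_in = 9.9 / 20.3 = 0.48768473
Fraction remaining = 0.48768473
efficiency = (1 - 0.48768473) * 100 = 51.2315 %

51.2315 %


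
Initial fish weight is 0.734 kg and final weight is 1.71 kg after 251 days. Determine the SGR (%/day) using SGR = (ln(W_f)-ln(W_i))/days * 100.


ln(W_f) = ln(1.71) = 0.53649337
ln(W_i) = ln(0.734) = -0.30924625
ln(W_f) - ln(W_i) = 0.53649337 - -0.30924625 = 0.84573962
SGR = 0.84573962 / 251 * 100 = 0.336948 %/day

0.336948 %/day


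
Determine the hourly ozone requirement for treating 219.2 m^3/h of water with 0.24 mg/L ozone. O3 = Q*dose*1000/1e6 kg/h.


O3 demand (mg/h) = Q * dose * 1000 = 219.2 * 0.24 * 1000 = 52608 mg/h
Convert mg to kg: 52608 / 1e6 = 0.052608 kg/h

0.052608 kg/h


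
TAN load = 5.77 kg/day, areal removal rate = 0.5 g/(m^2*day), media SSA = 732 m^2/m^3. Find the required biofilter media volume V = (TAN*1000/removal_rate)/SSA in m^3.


A = 5.77*1000 / 0.5 = 11540 m^2
V = 11540 / 732 = 15.765

15.765 m^3


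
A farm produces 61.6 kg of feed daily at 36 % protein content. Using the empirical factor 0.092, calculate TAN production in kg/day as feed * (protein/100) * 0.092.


Protein in feed = 61.6 * 36/100 = 22.176 kg/day
TAN = protein * 0.092 = 22.176 * 0.092 = 2.040192 kg/day

2.040192 kg/day


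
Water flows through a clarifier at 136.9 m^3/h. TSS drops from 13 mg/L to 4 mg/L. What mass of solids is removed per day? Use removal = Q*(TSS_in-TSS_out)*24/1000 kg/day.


Concentration drop: TSS_in - TSS_out = 13 - 4 = 9 mg/L
Hourly solids removed = Q * dTSS = 136.9 m^3/h * 9 mg/L = 1232.1 g/h  (m^3/h * mg/L = g/h)
Daily solids removed = 1232.1 * 24 = 29570.4 g/day
Convert g to kg: 29570.4 / 1000 = 29.5704 kg/day

29.5704 kg/day


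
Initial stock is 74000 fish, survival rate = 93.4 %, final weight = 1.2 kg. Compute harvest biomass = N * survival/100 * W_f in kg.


Survivors = 74000 * 93.4/100 = 69116 fish
Harvest biomass = survivors * W_f = 69116 * 1.2 = 82939.2 kg

82939.2 kg


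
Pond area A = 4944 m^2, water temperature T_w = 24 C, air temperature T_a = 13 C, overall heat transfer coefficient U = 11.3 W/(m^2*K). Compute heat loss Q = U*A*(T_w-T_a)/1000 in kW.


Temperature difference dT = 24 - 13 = 11 K
Heat loss (W) = U * A * dT = 11.3 * 4944 * 11 = 614539.2 W
Convert to kW: 614539.2 / 1000 = 614.5392 kW

614.5392 kW


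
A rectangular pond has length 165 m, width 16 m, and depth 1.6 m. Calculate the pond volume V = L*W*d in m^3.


Base area = L * W = 165 * 16 = 2640 m^2
Volume = area * depth = 2640 * 1.6 = 4224 m^3

4224 m^3


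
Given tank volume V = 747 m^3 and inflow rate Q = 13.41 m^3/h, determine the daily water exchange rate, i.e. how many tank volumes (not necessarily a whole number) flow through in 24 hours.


Daily flow volume = 13.41 m^3/h * 24 h = 321.84 m^3/day
Exchanges = daily flow / tank volume = 321.84 / 747 = 0.430843 exchanges/day

0.430843 exchanges/day


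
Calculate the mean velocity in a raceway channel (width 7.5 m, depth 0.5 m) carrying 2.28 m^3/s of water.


Cross-sectional area = W * d = 7.5 * 0.5 = 3.75 m^2
Velocity = Q / A = 2.28 / 3.75 = 0.608 m/s

0.608 m/s


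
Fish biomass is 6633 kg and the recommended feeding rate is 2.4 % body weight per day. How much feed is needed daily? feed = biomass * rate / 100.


Feeding rate fraction = 2.4% / 100 = 0.024
Daily feed = 6633 kg * 0.024 = 159.192 kg/day

159.192 kg/day


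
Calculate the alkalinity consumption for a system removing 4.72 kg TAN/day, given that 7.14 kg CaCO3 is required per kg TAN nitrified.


Alkalinity factor: 7.14 kg CaCO3 consumed per kg TAN nitrified
alk = 4.72 kg TAN * 7.14 = 33.7008 kg CaCO3/day

33.7008 kg CaCO3/day


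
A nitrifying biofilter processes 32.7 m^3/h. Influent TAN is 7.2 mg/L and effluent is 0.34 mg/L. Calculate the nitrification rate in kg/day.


Concentration drop: TAN_in - TAN_out = 7.2 - 0.34 = 6.86 mg/L
Hourly TAN removed = Q * dTAN = 32.7 m^3/h * 6.86 mg/L = 224.322 g/h  (m^3/h * mg/L = g/h)
Daily TAN removed = 224.322 * 24 = 5383.728 g/day
Convert to kg/day: 5383.728 / 1000 = 5.383728 kg/day

5.383728 kg/day


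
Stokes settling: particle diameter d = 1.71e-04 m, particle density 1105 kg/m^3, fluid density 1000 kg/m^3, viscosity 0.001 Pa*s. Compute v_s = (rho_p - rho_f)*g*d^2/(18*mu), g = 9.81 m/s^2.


Density difference: rho_p - rho_f = 1105 - 1000 = 105 kg/m^3
d^2 = (1.71e-04)^2 = 2.9241e-08 m^2
Numerator = (rho_p - rho_f) * g * d^2 = 105 * 9.81 * 2.9241e-08 = 3.0119692e-05
Denominator = 18 * mu = 18 * 0.001 = 0.018
v_s = 3.0119692e-05 / 0.018 = 0.00167332 m/s
Check: Re = rho_f * v_s * d / mu = 1000 * 0.00167332 * 1.71e-04 / 0.001 = 0.286 < 1, so Stokes' law applies.

0.00167332 m/s


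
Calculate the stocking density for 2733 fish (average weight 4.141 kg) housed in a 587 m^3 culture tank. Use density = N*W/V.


Total biomass = 2733 fish * 4.141 kg = 11317.353 kg
Density = total biomass / volume = 11317.353 / 587 = 19.28 kg/m^3

19.28 kg/m^3


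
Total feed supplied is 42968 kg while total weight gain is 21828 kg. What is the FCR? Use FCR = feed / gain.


FCR = feed consumed / weight gained
FCR = 42968 kg / 21828 kg = 1.96848

1.96848


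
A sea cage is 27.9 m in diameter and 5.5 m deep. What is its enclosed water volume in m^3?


r = d/2 = 27.9/2 = 13.95 m
Base area = pi*r^2 = pi*13.95^2 = 611.36178 m^2
Volume = 611.36178 * 5.5 = 3362.49 m^3

3362.49 m^3


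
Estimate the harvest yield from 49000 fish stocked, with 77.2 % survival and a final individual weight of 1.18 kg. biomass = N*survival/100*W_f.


Survivors = 49000 * 77.2/100 = 37828 fish
Harvest biomass = survivors * W_f = 37828 * 1.18 = 44637.04 kg

44637.04 kg


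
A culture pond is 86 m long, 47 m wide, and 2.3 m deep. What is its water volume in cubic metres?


Base area = L * W = 86 * 47 = 4042 m^2
Volume = area * depth = 4042 * 2.3 = 9296.6 m^3

9296.6 m^3


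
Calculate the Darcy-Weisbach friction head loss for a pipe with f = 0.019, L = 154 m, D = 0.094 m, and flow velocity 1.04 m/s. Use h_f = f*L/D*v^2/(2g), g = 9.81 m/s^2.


v^2 = 1.04^2 = 1.0816 m^2/s^2
L/D = 154/0.094 = 1638.2979
h_f = f*(L/D)*v^2/(2g) = 0.019 * 1638.2979 * 1.0816 / 19.62 = 1.71599 m

1.71599 m


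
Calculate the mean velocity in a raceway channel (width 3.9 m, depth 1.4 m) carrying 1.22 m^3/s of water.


Cross-sectional area = W * d = 3.9 * 1.4 = 5.46 m^2
Velocity = Q / A = 1.22 / 5.46 = 0.223443 m/s

0.223443 m/s


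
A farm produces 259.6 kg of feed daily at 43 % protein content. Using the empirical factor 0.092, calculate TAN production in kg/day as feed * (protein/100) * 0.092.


Protein in feed = 259.6 * 43/100 = 111.628 kg/day
TAN = protein * 0.092 = 111.628 * 0.092 = 10.269776 kg/day

10.269776 kg/day


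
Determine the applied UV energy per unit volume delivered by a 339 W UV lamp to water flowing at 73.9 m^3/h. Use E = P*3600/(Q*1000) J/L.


Energy delivered per hour = 339 W * 3600 s = 1220400 J/h
Volume treated per hour = 73.9 m^3/h * 1000 = 73900 L/h
dose = 1220400 / 73900 = 16.5142 J/L

16.5142 J/L


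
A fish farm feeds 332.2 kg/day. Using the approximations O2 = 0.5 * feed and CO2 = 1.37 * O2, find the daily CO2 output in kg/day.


O2 = 332.2 * 0.5 = 166.1
CO2 = 166.1 * 1.37 = 227.557

227.557 kg/day


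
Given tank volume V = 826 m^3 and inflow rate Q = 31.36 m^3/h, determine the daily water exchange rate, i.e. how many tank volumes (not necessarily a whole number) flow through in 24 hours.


Daily flow volume = 31.36 m^3/h * 24 h = 752.64 m^3/day
Exchanges = daily flow / tank volume = 752.64 / 826 = 0.911186 exchanges/day

0.911186 exchanges/day


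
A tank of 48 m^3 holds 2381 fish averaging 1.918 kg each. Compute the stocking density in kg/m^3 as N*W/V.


Total biomass = 2381 fish * 1.918 kg = 4566.758 kg
Density = total biomass / volume = 4566.758 / 48 = 95.1408 kg/m^3

95.1408 kg/m^3


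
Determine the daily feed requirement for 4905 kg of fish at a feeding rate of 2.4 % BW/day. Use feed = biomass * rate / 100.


Feeding rate fraction = 2.4% / 100 = 0.024
Daily feed = 4905 kg * 0.024 = 117.72 kg/day

117.72 kg/day


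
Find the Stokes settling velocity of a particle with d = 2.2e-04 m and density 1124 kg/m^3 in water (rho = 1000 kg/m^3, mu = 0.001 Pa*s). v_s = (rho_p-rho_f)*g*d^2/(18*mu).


Density difference: rho_p - rho_f = 1124 - 1000 = 124 kg/m^3
d^2 = (2.2e-04)^2 = 4.84e-08 m^2
Numerator = (rho_p - rho_f) * g * d^2 = 124 * 9.81 * 4.84e-08 = 5.8875696e-05
Denominator = 18 * mu = 18 * 0.001 = 0.018
v_s = 5.8875696e-05 / 0.018 = 0.00327087 m/s
Check: Re = rho_f * v_s * d / mu = 1000 * 0.00327087 * 2.2e-04 / 0.001 = 0.72 < 1, so Stokes' law applies.

0.00327087 m/s


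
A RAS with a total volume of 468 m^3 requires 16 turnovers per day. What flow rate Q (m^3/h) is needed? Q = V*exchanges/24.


Daily recirculation volume = 468 m^3 * 16 = 7488 m^3/day
Flow rate Q = daily volume / 24 h = 7488 / 24 = 312 m^3/h

312 m^3/h


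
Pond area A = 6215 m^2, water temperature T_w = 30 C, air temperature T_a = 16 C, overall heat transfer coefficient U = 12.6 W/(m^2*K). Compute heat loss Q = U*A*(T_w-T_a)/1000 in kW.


Temperature difference dT = 30 - 16 = 14 K
Heat loss (W) = U * A * dT = 12.6 * 6215 * 14 = 1096326 W
Convert to kW: 1096326 / 1000 = 1096.326 kW

1096.326 kW


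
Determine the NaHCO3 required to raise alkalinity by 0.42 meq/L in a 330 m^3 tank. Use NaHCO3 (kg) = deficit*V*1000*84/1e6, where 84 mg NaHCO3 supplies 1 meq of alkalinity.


Tank volume in L = 330 m^3 * 1000 = 330000 L
Total meq required = 0.42 meq/L * 330000 L = 138600 meq
NaHCO3 mass = 138600 meq * 84 mg/meq / 1e6 = 11.6424 kg

11.6424 kg


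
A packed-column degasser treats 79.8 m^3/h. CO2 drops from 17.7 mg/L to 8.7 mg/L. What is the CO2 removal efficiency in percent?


CO2_out / CO2_in = 8.7 / 17.7 = 0.49152542
Fraction remaining = 0.49152542
efficiency = (1 - 0.49152542) * 100 = 50.8475 %

50.8475 %


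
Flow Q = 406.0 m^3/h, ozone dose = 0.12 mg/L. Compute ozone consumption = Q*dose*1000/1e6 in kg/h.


O3 demand (mg/h) = Q * dose * 1000 = 406.0 * 0.12 * 1000 = 48720 mg/h
Convert mg to kg: 48720 / 1e6 = 0.04872 kg/h

0.04872 kg/h


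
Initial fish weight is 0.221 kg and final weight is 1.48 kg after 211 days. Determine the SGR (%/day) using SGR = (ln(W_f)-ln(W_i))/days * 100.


ln(W_f) = ln(1.48) = 0.39204209
ln(W_i) = ln(0.221) = -1.5095926
ln(W_f) - ln(W_i) = 0.39204209 - -1.5095926 = 1.9016347
SGR = 1.9016347 / 211 * 100 = 0.901249 %/day

0.901249 %/day


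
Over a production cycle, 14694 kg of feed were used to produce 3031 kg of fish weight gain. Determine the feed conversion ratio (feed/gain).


FCR = feed consumed / weight gained
FCR = 14694 kg / 3031 kg = 4.8479

4.8479


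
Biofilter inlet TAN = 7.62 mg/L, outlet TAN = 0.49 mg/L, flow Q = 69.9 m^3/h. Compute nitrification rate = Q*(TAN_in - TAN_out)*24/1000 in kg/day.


Concentration drop: TAN_in - TAN_out = 7.62 - 0.49 = 7.13 mg/L
Hourly TAN removed = Q * dTAN = 69.9 m^3/h * 7.13 mg/L = 498.387 g/h  (m^3/h * mg/L = g/h)
Daily TAN removed = 498.387 * 24 = 11961.288 g/day
Convert to kg/day: 11961.288 / 1000 = 11.961288 kg/day

11.961288 kg/day


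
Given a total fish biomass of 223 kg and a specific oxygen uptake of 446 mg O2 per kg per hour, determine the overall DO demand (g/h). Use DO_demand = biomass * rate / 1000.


Total O2 consumption (mg/h) = 223 kg * 446 mg/(kg*h) = 99458 mg/h
Convert to g/h: 99458 / 1000 = 99.458 g/h

99.458 g/h


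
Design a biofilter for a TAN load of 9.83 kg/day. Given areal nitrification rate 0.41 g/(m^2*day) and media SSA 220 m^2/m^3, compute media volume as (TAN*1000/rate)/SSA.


A = 9.83*1000 / 0.41 = 23975.61 m^2
V = 23975.61 / 220 = 108.98

108.98 m^3


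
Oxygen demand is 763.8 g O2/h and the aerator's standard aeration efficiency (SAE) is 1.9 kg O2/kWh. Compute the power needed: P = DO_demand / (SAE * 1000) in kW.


SAE in g O2/kWh = 1.9 * 1000 = 1900 g/kWh
P = DO_demand / SAE_g = 763.8 / 1900 = 0.402 kW

0.402 kW


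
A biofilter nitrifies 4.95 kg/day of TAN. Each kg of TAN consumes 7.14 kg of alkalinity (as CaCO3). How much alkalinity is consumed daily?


Alkalinity factor: 7.14 kg CaCO3 consumed per kg TAN nitrified
alk = 4.95 kg TAN * 7.14 = 35.343 kg CaCO3/day

35.343 kg CaCO3/day


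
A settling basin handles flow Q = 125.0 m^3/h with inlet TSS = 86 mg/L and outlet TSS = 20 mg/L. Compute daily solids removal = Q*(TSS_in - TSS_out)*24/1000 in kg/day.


Concentration drop: TSS_in - TSS_out = 86 - 20 = 66 mg/L
Hourly solids removed = Q * dTSS = 125.0 m^3/h * 66 mg/L = 8250 g/h  (m^3/h * mg/L = g/h)
Daily solids removed = 8250 * 24 = 198000 g/day
Convert g to kg: 198000 / 1000 = 198 kg/day

198 kg/day


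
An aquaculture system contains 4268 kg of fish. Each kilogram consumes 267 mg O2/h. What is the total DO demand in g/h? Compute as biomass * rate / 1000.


Total O2 consumption (mg/h) = 4268 kg * 267 mg/(kg*h) = 1139556 mg/h
Convert to g/h: 1139556 / 1000 = 1139.556 g/h

1139.556 g/h


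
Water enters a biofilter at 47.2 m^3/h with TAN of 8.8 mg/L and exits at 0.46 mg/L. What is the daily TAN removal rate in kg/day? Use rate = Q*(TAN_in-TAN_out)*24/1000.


Concentration drop: TAN_in - TAN_out = 8.8 - 0.46 = 8.34 mg/L
Hourly TAN removed = Q * dTAN = 47.2 m^3/h * 8.34 mg/L = 393.648 g/h  (m^3/h * mg/L = g/h)
Daily TAN removed = 393.648 * 24 = 9447.552 g/day
Convert to kg/day: 9447.552 / 1000 = 9.447552 kg/day

9.447552 kg/day


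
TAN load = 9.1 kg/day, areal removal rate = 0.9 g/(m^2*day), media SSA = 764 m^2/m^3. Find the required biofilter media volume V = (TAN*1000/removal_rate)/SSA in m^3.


A = 9.1*1000 / 0.9 = 10111.111 m^2
V = 10111.111 / 764 = 13.2344

13.2344 m^3


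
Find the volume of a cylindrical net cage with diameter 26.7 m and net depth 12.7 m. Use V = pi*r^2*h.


r = d/2 = 26.7/2 = 13.35 m
Base area = pi*r^2 = pi*13.35^2 = 559.9025 m^2
Volume = 559.9025 * 12.7 = 7110.76 m^3

7110.76 m^3


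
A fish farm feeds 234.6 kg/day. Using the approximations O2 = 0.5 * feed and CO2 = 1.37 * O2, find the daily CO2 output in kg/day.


O2 = 234.6 * 0.5 = 117.3
CO2 = 117.3 * 1.37 = 160.701

160.701 kg/day


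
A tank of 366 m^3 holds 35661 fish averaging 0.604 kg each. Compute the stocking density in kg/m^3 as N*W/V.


Total biomass = 35661 fish * 0.604 kg = 21539.244 kg
Density = total biomass / volume = 21539.244 / 366 = 58.8504 kg/m^3

58.8504 kg/m^3


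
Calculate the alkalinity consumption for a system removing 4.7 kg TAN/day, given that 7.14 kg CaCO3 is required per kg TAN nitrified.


Alkalinity factor: 7.14 kg CaCO3 consumed per kg TAN nitrified
alk = 4.7 kg TAN * 7.14 = 33.558 kg CaCO3/day

33.558 kg CaCO3/day


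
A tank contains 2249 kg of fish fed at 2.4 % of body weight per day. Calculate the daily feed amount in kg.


Feeding rate fraction = 2.4% / 100 = 0.024
Daily feed = 2249 kg * 0.024 = 53.976 kg/day

53.976 kg/day


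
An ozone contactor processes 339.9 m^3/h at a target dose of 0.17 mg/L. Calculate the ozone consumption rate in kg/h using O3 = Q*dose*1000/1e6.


O3 demand (mg/h) = Q * dose * 1000 = 339.9 * 0.17 * 1000 = 57783 mg/h
Convert mg to kg: 57783 / 1e6 = 0.057783 kg/h

0.057783 kg/h


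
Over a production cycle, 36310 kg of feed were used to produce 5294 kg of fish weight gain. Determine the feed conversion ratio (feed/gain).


FCR = feed consumed / weight gained
FCR = 36310 kg / 5294 kg = 6.85871

6.85871


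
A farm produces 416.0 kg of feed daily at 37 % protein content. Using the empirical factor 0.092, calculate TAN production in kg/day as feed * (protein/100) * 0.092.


Protein in feed = 416.0 * 37/100 = 153.92 kg/day
TAN = protein * 0.092 = 153.92 * 0.092 = 14.16064 kg/day

14.16064 kg/day


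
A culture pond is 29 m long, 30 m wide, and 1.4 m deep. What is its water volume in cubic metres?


Base area = L * W = 29 * 30 = 870 m^2
Volume = area * depth = 870 * 1.4 = 1218 m^3

1218 m^3


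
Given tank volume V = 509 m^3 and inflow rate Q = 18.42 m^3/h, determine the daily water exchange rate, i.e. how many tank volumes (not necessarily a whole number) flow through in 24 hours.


Daily flow volume = 18.42 m^3/h * 24 h = 442.08 m^3/day
Exchanges = daily flow / tank volume = 442.08 / 509 = 0.868527 exchanges/day

0.868527 exchanges/day


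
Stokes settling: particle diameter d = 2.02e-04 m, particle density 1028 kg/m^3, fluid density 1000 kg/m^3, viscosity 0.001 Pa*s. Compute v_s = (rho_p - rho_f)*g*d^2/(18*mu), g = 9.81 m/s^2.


Density difference: rho_p - rho_f = 1028 - 1000 = 28 kg/m^3
d^2 = (2.02e-04)^2 = 4.0804e-08 m^2
Numerator = (rho_p - rho_f) * g * d^2 = 28 * 9.81 * 4.0804e-08 = 1.1208043e-05
Denominator = 18 * mu = 18 * 0.001 = 0.018
v_s = 1.1208043e-05 / 0.018 = 6.22669e-04 m/s
Check: Re = rho_f * v_s * d / mu = 1000 * 6.22669e-04 * 2.02e-04 / 0.001 = 0.126 < 1, so Stokes' law applies.

6.22669e-04 m/s


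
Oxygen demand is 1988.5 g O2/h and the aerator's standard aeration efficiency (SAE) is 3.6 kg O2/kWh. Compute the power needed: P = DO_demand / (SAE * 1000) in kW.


SAE in g O2/kWh = 3.6 * 1000 = 3600 g/kWh
P = DO_demand / SAE_g = 1988.5 / 3600 = 0.552361 kW

0.552361 kW


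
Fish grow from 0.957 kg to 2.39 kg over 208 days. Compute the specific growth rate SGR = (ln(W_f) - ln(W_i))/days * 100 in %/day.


ln(W_f) = ln(2.39) = 0.87129337
ln(W_i) = ln(0.957) = -0.043951888
ln(W_f) - ln(W_i) = 0.87129337 - -0.043951888 = 0.91524526
SGR = 0.91524526 / 208 * 100 = 0.440022 %/day

0.440022 %/day


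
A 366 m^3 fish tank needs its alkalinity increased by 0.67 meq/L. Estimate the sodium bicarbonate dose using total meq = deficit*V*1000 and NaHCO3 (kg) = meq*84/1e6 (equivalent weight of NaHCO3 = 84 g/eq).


Tank volume in L = 366 m^3 * 1000 = 366000 L
Total meq required = 0.67 meq/L * 366000 L = 245220 meq
NaHCO3 mass = 245220 meq * 84 mg/meq / 1e6 = 20.5985 kg

20.5985 kg


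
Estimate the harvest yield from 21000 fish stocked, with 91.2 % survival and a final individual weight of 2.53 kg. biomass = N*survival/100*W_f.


Survivors = 21000 * 91.2/100 = 19152 fish
Harvest biomass = survivors * W_f = 19152 * 2.53 = 48454.56 kg

48454.56 kg


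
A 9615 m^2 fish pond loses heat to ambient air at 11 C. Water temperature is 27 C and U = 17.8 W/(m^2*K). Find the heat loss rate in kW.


Temperature difference dT = 27 - 11 = 16 K
Heat loss (W) = U * A * dT = 17.8 * 9615 * 16 = 2738352 W
Convert to kW: 2738352 / 1000 = 2738.352 kW

2738.352 kW


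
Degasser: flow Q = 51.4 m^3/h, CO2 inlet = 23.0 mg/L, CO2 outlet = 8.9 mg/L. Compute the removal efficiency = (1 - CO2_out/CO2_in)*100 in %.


CO2_out / CO2_in = 8.9 / 23.0 = 0.38695652
Fraction remaining = 0.38695652
efficiency = (1 - 0.38695652) * 100 = 61.3043 %

61.3043 %


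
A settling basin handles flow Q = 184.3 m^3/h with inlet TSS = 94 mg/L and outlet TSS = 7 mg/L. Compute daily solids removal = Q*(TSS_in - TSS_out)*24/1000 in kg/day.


Concentration drop: TSS_in - TSS_out = 94 - 7 = 87 mg/L
Hourly solids removed = Q * dTSS = 184.3 m^3/h * 87 mg/L = 16034.1 g/h  (m^3/h * mg/L = g/h)
Daily solids removed = 16034.1 * 24 = 384818.4 g/day
Convert g to kg: 384818.4 / 1000 = 384.8184 kg/day

384.8184 kg/day


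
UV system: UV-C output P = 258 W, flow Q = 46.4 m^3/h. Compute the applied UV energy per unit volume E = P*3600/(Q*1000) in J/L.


Energy delivered per hour = 258 W * 3600 s = 928800 J/h
Volume treated per hour = 46.4 m^3/h * 1000 = 46400 L/h
dose = 928800 / 46400 = 20.0172 J/L

20.0172 J/L


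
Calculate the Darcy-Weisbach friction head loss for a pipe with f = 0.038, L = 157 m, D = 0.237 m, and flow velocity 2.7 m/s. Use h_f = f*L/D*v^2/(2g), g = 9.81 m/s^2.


v^2 = 2.7^2 = 7.29 m^2/s^2
L/D = 157/0.237 = 662.44726
h_f = f*(L/D)*v^2/(2g) = 0.038 * 662.44726 * 7.29 / 19.62 = 9.35327 m

9.35327 m


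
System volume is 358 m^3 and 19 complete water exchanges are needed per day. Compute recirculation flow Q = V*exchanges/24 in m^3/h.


Daily recirculation volume = 358 m^3 * 19 = 6802 m^3/day
Flow rate Q = daily volume / 24 h = 6802 / 24 = 283.417 m^3/h

283.417 m^3/h


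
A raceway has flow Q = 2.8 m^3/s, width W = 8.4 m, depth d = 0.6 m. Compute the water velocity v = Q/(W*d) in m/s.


Cross-sectional area = W * d = 8.4 * 0.6 = 5.04 m^2
Velocity = Q / A = 2.8 / 5.04 = 0.555556 m/s

0.555556 m/s


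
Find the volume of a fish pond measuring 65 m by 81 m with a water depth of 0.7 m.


Base area = L * W = 65 * 81 = 5265 m^2
Volume = area * depth = 5265 * 0.7 = 3685.5 m^3

3685.5 m^3


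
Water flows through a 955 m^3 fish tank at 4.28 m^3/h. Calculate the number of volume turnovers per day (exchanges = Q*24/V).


Daily flow volume = 4.28 m^3/h * 24 h = 102.72 m^3/day
Exchanges = daily flow / tank volume = 102.72 / 955 = 0.10756 exchanges/day

0.10756 exchanges/day


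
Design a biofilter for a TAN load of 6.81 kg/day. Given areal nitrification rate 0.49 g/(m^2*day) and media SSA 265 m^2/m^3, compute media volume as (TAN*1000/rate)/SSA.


A = 6.81*1000 / 0.49 = 13897.959 m^2
V = 13897.959 / 265 = 52.4451

52.4451 m^3


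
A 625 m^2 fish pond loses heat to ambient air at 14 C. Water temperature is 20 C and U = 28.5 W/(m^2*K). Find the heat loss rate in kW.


Temperature difference dT = 20 - 14 = 6 K
Heat loss (W) = U * A * dT = 28.5 * 625 * 6 = 106875 W
Convert to kW: 106875 / 1000 = 106.875 kW

106.875 kW


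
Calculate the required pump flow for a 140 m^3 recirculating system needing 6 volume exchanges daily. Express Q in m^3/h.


Daily recirculation volume = 140 m^3 * 6 = 840 m^3/day
Flow rate Q = daily volume / 24 h = 840 / 24 = 35 m^3/h

35 m^3/h


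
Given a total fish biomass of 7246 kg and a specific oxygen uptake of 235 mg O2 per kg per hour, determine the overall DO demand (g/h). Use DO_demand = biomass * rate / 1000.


Total O2 consumption (mg/h) = 7246 kg * 235 mg/(kg*h) = 1702810 mg/h
Convert to g/h: 1702810 / 1000 = 1702.81 g/h

1702.81 g/h


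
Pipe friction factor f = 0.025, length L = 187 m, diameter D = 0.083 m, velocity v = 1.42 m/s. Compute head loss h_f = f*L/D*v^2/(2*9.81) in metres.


v^2 = 1.42^2 = 2.0164 m^2/s^2
L/D = 187/0.083 = 2253.012
h_f = f*(L/D)*v^2/(2g) = 0.025 * 2253.012 * 2.0164 / 19.62 = 5.7887 m

5.7887 m


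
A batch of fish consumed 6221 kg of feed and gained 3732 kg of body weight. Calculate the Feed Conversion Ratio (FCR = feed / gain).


FCR = feed consumed / weight gained
FCR = 6221 kg / 3732 kg = 1.66693

1.66693


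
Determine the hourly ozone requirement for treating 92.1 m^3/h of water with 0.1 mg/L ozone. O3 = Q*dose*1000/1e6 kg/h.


O3 demand (mg/h) = Q * dose * 1000 = 92.1 * 0.1 * 1000 = 9210 mg/h
Convert mg to kg: 9210 / 1e6 = 0.00921 kg/h

0.00921 kg/h


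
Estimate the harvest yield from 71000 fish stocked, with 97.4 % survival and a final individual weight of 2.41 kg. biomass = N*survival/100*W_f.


Survivors = 71000 * 97.4/100 = 69154 fish
Harvest biomass = survivors * W_f = 69154 * 2.41 = 166661.14 kg

166661.14 kg


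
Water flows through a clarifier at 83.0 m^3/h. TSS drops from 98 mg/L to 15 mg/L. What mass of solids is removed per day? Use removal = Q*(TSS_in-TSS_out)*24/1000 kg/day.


Concentration drop: TSS_in - TSS_out = 98 - 15 = 83 mg/L
Hourly solids removed = Q * dTSS = 83.0 m^3/h * 83 mg/L = 6889 g/h  (m^3/h * mg/L = g/h)
Daily solids removed = 6889 * 24 = 165336 g/day
Convert g to kg: 165336 / 1000 = 165.336 kg/day

165.336 kg/day


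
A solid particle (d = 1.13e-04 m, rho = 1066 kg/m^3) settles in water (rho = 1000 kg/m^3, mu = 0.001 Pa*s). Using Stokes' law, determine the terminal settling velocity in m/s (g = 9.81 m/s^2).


Density difference: rho_p - rho_f = 1066 - 1000 = 66 kg/m^3
d^2 = (1.13e-04)^2 = 1.2769e-08 m^2
Numerator = (rho_p - rho_f) * g * d^2 = 66 * 9.81 * 1.2769e-08 = 8.2674167e-06
Denominator = 18 * mu = 18 * 0.001 = 0.018
v_s = 8.2674167e-06 / 0.018 = 4.59301e-04 m/s
Check: Re = rho_f * v_s * d / mu = 1000 * 4.59301e-04 * 1.13e-04 / 0.001 = 0.0519 < 1, so Stokes' law applies.

4.59301e-04 m/s


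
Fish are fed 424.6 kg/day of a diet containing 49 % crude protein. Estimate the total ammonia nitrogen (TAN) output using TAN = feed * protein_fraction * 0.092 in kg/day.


Protein in feed = 424.6 * 49/100 = 208.054 kg/day
TAN = protein * 0.092 = 208.054 * 0.092 = 19.140968 kg/day

19.140968 kg/day


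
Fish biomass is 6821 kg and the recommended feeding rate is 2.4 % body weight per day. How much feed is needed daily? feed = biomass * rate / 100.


Feeding rate fraction = 2.4% / 100 = 0.024
Daily feed = 6821 kg * 0.024 = 163.704 kg/day

163.704 kg/day


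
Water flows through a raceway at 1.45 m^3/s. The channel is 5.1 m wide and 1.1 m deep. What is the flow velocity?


Cross-sectional area = W * d = 5.1 * 1.1 = 5.61 m^2
Velocity = Q / A = 1.45 / 5.61 = 0.258467 m/s

0.258467 m/s


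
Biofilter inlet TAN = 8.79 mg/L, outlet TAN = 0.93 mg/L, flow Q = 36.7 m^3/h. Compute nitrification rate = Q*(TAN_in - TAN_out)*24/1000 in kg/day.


Concentration drop: TAN_in - TAN_out = 8.79 - 0.93 = 7.86 mg/L
Hourly TAN removed = Q * dTAN = 36.7 m^3/h * 7.86 mg/L = 288.462 g/h  (m^3/h * mg/L = g/h)
Daily TAN removed = 288.462 * 24 = 6923.088 g/day
Convert to kg/day: 6923.088 / 1000 = 6.923088 kg/day

6.923088 kg/day


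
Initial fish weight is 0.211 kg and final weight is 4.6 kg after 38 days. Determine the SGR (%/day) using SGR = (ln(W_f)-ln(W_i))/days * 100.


ln(W_f) = ln(4.6) = 1.5260563
ln(W_i) = ln(0.211) = -1.5558971
ln(W_f) - ln(W_i) = 1.5260563 - -1.5558971 = 3.0819534
SGR = 3.0819534 / 38 * 100 = 8.1104 %/day

8.1104 %/day


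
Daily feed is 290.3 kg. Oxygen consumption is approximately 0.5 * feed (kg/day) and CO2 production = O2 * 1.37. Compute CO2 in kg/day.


O2 = 290.3 * 0.5 = 145.15
CO2 = 145.15 * 1.37 = 198.8555

198.8555 kg/day


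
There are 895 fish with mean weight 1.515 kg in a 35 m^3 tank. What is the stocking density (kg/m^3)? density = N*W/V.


Total biomass = 895 fish * 1.515 kg = 1355.925 kg
Density = total biomass / volume = 1355.925 / 35 = 38.7407 kg/m^3

38.7407 kg/m^3


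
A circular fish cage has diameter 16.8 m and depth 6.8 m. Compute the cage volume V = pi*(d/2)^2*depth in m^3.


r = d/2 = 16.8/2 = 8.4 m
Base area = pi*r^2 = pi*8.4^2 = 221.67078 m^2
Volume = 221.67078 * 6.8 = 1507.36 m^3

1507.36 m^3


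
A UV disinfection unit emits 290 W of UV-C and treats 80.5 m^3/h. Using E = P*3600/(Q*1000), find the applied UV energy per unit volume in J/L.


Energy delivered per hour = 290 W * 3600 s = 1044000 J/h
Volume treated per hour = 80.5 m^3/h * 1000 = 80500 L/h
dose = 1044000 / 80500 = 12.9689 J/L

12.9689 J/L


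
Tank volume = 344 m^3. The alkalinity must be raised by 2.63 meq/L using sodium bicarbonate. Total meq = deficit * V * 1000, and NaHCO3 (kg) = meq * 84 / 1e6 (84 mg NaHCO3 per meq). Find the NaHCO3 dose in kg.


Tank volume in L = 344 m^3 * 1000 = 344000 L
Total meq required = 2.63 meq/L * 344000 L = 904720 meq
NaHCO3 mass = 904720 meq * 84 mg/meq / 1e6 = 75.9965 kg

75.9965 kg


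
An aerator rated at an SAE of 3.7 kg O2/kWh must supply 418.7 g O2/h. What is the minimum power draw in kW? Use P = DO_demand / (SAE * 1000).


SAE in g O2/kWh = 3.7 * 1000 = 3700 g/kWh
P = DO_demand / SAE_g = 418.7 / 3700 = 0.113162 kW

0.113162 kW


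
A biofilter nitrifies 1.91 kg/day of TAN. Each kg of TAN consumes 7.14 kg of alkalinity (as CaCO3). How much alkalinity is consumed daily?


Alkalinity factor: 7.14 kg CaCO3 consumed per kg TAN nitrified
alk = 1.91 kg TAN * 7.14 = 13.6374 kg CaCO3/day

13.6374 kg CaCO3/day


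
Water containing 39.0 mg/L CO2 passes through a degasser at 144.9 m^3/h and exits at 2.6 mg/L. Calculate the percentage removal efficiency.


CO2_out / CO2_in = 2.6 / 39.0 = 0.066666667
Fraction remaining = 0.066666667
efficiency = (1 - 0.066666667) * 100 = 93.3333 %

93.3333 %


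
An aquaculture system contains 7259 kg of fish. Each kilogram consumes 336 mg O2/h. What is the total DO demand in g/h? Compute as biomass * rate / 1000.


Total O2 consumption (mg/h) = 7259 kg * 336 mg/(kg*h) = 2439024 mg/h
Convert to g/h: 2439024 / 1000 = 2439.024 g/h

2439.024 g/h


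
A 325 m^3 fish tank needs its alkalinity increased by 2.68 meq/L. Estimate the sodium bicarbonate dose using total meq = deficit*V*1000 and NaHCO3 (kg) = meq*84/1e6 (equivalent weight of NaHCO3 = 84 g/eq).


Tank volume in L = 325 m^3 * 1000 = 325000 L
Total meq required = 2.68 meq/L * 325000 L = 871000 meq
NaHCO3 mass = 871000 meq * 84 mg/meq / 1e6 = 73.164 kg

73.164 kg


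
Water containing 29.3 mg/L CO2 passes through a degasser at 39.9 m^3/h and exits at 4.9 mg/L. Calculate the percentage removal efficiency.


CO2_out / CO2_in = 4.9 / 29.3 = 0.16723549
Fraction remaining = 0.16723549
efficiency = (1 - 0.16723549) * 100 = 83.2765 %

83.2765 %


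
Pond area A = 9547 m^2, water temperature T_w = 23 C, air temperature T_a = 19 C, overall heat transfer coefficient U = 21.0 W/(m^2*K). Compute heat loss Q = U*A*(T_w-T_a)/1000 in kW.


Temperature difference dT = 23 - 19 = 4 K
Heat loss (W) = U * A * dT = 21.0 * 9547 * 4 = 801948 W
Convert to kW: 801948 / 1000 = 801.948 kW

801.948 kW


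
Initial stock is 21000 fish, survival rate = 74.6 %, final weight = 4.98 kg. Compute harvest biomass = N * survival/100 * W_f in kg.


Survivors = 21000 * 74.6/100 = 15666 fish
Harvest biomass = survivors * W_f = 15666 * 4.98 = 78016.68 kg

78016.68 kg


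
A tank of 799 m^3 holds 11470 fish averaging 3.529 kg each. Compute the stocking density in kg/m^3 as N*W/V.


Total biomass = 11470 fish * 3.529 kg = 40477.63 kg
Density = total biomass / volume = 40477.63 / 799 = 50.6604 kg/m^3

50.6604 kg/m^3


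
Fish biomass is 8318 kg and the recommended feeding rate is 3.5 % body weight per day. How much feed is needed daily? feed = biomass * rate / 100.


Feeding rate fraction = 3.5% / 100 = 0.035
Daily feed = 8318 kg * 0.035 = 291.13 kg/day

291.13 kg/day


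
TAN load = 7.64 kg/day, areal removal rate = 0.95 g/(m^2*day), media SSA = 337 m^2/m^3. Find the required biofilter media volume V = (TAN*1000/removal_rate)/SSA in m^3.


A = 7.64*1000 / 0.95 = 8042.1053 m^2
V = 8042.1053 / 337 = 23.8638

23.8638 m^3


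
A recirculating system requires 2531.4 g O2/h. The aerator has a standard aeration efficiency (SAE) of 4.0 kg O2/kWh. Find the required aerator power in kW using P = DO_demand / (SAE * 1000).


SAE in g O2/kWh = 4.0 * 1000 = 4000 g/kWh
P = DO_demand / SAE_g = 2531.4 / 4000 = 0.63285 kW

0.63285 kW


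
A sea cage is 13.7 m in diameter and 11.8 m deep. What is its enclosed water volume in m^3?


r = d/2 = 13.7/2 = 6.85 m
Base area = pi*r^2 = pi*6.85^2 = 147.41138 m^2
Volume = 147.41138 * 11.8 = 1739.45 m^3

1739.45 m^3


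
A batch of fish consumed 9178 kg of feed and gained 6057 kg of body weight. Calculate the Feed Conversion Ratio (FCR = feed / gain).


FCR = feed consumed / weight gained
FCR = 9178 kg / 6057 kg = 1.51527

1.51527


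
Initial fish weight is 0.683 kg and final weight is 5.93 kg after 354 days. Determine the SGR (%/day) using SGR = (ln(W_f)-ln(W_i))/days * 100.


ln(W_f) = ln(5.93) = 1.7800242
ln(W_i) = ln(0.683) = -0.38126042
ln(W_f) - ln(W_i) = 1.7800242 - -0.38126042 = 2.1612846
SGR = 2.1612846 / 354 * 100 = 0.610532 %/day

0.610532 %/day


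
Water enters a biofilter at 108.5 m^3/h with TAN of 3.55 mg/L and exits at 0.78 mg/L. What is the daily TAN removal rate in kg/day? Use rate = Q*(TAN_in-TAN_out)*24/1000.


Concentration drop: TAN_in - TAN_out = 3.55 - 0.78 = 2.77 mg/L
Hourly TAN removed = Q * dTAN = 108.5 m^3/h * 2.77 mg/L = 300.545 g/h  (m^3/h * mg/L = g/h)
Daily TAN removed = 300.545 * 24 = 7213.08 g/day
Convert to kg/day: 7213.08 / 1000 = 7.21308 kg/day

7.21308 kg/day


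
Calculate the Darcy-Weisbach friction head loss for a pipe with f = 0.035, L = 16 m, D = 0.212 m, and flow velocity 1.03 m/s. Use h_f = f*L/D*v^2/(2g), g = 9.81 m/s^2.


v^2 = 1.03^2 = 1.0609 m^2/s^2
L/D = 16/0.212 = 75.471698
h_f = f*(L/D)*v^2/(2g) = 0.035 * 75.471698 * 1.0609 / 19.62 = 0.142833 m

0.142833 m


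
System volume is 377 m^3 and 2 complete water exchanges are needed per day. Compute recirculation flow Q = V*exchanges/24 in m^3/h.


Daily recirculation volume = 377 m^3 * 2 = 754 m^3/day
Flow rate Q = daily volume / 24 h = 754 / 24 = 31.4167 m^3/h

31.4167 m^3/h


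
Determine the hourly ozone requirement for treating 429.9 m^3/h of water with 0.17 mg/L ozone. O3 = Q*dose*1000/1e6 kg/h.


O3 demand (mg/h) = Q * dose * 1000 = 429.9 * 0.17 * 1000 = 73083 mg/h
Convert mg to kg: 73083 / 1e6 = 0.073083 kg/h

0.073083 kg/h


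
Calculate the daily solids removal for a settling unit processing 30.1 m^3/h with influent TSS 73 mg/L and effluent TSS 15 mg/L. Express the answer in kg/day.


Concentration drop: TSS_in - TSS_out = 73 - 15 = 58 mg/L
Hourly solids removed = Q * dTSS = 30.1 m^3/h * 58 mg/L = 1745.8 g/h  (m^3/h * mg/L = g/h)
Daily solids removed = 1745.8 * 24 = 41899.2 g/day
Convert g to kg: 41899.2 / 1000 = 41.8992 kg/day

41.8992 kg/day


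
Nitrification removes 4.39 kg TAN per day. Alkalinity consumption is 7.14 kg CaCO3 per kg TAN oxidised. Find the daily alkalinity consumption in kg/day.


Alkalinity factor: 7.14 kg CaCO3 consumed per kg TAN nitrified
alk = 4.39 kg TAN * 7.14 = 31.3446 kg CaCO3/day

31.3446 kg CaCO3/day
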